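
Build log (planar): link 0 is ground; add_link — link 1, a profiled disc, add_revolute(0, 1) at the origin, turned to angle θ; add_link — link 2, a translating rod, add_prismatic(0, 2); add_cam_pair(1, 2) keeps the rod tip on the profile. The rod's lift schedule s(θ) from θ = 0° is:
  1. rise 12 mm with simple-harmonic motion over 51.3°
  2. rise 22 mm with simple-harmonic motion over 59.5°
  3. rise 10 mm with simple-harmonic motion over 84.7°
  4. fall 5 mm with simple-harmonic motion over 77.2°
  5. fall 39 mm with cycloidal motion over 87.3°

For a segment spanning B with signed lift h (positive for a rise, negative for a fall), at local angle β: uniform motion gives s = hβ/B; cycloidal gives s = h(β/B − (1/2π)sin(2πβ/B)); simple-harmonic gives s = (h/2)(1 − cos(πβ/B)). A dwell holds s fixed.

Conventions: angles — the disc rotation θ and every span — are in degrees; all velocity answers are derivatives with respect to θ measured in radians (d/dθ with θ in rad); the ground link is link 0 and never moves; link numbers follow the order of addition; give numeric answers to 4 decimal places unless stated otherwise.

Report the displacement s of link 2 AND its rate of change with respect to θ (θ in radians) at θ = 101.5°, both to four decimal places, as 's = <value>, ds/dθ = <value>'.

seg 1 [0°–51.3°] simple-harmonic, h=12: full span → s += 12 → s = 12.0000
seg 2 [51.3°–110.8°] simple-harmonic, h=22: θ=101.5° here. β=50.2, B=59.5. 22/2·(1 − cos(π·0.8437)) = 20.7003 → s = 32.7003
velocity in seg [51.3°–110.8°] (simple-harmonic), θ in radians: β = 50.2° = 0.8762 rad, B = 59.5° = 1.0385 rad; ds/dθ = (πh/(2B)) sin(πβ/B) = (π·22/(2·1.0385)) sin(π·0.8437) = 15.691658 mm/rad

s = 32.7003, ds/dθ = 15.6917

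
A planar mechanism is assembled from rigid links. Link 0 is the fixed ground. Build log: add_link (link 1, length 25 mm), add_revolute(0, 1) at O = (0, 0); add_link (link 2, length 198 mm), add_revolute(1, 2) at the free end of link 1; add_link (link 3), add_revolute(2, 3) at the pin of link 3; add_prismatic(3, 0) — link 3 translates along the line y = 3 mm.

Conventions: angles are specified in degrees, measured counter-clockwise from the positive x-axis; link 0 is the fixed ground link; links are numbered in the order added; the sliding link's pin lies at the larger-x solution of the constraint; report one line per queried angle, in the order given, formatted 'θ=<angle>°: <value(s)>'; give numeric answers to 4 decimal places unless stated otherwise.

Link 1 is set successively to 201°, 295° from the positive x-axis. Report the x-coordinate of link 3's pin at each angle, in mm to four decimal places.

geometry: r = 25 mm, L = 198 mm, e = 3 mm
θ=201°: crank pin P = (r cos θ, r sin θ) = (-23.339511, -8.959199)
θ=201°: h = r sin θ − e = -8.959199 − 3 = -11.959199
θ=201°: x = r cos θ + √(L² − h²) = -23.339511 + 197.638502 = 174.298992
θ=295°: crank pin P = (r cos θ, r sin θ) = (10.565457, -22.657695)
θ=295°: h = r sin θ − e = -22.657695 − 3 = -25.657695
θ=295°: x = r cos θ + √(L² − h²) = 10.565457 + 196.330545 = 206.896001

θ=201°: 174.2990
θ=295°: 206.8960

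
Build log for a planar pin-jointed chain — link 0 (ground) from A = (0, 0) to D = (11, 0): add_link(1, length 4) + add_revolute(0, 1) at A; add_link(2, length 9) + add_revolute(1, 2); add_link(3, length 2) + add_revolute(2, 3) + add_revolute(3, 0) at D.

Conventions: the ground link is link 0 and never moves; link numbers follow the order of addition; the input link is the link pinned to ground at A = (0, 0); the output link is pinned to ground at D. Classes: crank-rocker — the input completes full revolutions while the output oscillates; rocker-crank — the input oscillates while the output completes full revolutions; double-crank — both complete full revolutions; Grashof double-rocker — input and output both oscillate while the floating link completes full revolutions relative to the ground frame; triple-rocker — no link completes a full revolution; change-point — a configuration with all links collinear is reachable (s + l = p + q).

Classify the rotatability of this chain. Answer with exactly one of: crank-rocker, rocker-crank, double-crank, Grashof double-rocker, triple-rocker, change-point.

lengths: ground=11, input=4, coupler=9, output=2
sorted: s=2 (shortest), l=11 (longest), p+q=13
s + l = 13 vs p + q = 13
s + l = p + q → change-point (collinear configuration reachable)

change-point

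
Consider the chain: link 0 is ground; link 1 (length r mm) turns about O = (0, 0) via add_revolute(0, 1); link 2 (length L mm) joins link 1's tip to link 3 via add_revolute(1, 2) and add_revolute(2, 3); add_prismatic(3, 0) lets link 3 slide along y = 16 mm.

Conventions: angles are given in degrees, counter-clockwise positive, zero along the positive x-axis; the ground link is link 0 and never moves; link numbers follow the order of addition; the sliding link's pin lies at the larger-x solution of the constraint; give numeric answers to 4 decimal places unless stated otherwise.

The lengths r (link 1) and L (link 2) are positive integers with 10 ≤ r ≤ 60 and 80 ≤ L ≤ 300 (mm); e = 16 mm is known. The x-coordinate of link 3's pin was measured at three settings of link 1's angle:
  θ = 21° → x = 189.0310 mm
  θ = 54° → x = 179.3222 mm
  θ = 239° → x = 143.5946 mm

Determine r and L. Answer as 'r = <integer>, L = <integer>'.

constraint per measurement: (x − r cos θ)² + (r sin θ − e)² = L²
subtracting the θ₁ and θ₂ equations cancels the r² and L² terms:
r = (x₁² − x₂²) / (2[(x₁cos θ₁ + e sin θ₁) − (x₂cos θ₂ + e sin θ₂)]) = 27.9998 → r = 28
L² = (x₁ − r cos θ₁)² + (r sin θ₁ − e)² = 26568.9853 → L = 163.0000 → L = 163
check at θ₃=239°: x = 143.5946 (printed 143.5946) ✓

r = 28, L = 163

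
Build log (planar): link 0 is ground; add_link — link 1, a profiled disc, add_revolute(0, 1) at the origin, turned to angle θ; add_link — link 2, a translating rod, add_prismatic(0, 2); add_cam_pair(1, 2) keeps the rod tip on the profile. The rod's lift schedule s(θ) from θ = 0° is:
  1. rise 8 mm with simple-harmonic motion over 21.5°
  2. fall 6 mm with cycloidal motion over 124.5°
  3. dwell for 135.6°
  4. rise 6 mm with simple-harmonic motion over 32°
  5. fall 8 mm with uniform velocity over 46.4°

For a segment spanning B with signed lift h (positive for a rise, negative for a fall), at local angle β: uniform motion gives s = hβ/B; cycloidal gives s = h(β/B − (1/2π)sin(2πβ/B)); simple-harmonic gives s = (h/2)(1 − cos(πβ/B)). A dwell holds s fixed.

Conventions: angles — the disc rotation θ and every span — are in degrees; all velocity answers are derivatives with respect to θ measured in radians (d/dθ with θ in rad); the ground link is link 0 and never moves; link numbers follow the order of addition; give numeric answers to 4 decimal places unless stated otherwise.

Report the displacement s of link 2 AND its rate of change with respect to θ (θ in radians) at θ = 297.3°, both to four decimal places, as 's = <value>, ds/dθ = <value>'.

seg 1 [0°–21.5°] simple-harmonic, h=8: full span → s += 8 → s = 8.0000
seg 2 [21.5°–146°] cycloidal, h=-6: full span → s += -6 → s = 2.0000
seg 3 [146°–281.6°] dwell: s stays 2.0000
seg 4 [281.6°–313.6°] simple-harmonic, h=6: θ=297.3° here. β=15.7, B=32. 6/2·(1 − cos(π·0.4906)) = 2.9117 → s = 4.9117
velocity in seg [281.6°–313.6°] (simple-harmonic), θ in radians: β = 15.7° = 0.2740 rad, B = 32° = 0.5585 rad; ds/dθ = (πh/(2B)) sin(πβ/B) = (π·6/(2·0.5585)) sin(π·0.4906) = 16.867681 mm/rad

s = 4.9117, ds/dθ = 16.8677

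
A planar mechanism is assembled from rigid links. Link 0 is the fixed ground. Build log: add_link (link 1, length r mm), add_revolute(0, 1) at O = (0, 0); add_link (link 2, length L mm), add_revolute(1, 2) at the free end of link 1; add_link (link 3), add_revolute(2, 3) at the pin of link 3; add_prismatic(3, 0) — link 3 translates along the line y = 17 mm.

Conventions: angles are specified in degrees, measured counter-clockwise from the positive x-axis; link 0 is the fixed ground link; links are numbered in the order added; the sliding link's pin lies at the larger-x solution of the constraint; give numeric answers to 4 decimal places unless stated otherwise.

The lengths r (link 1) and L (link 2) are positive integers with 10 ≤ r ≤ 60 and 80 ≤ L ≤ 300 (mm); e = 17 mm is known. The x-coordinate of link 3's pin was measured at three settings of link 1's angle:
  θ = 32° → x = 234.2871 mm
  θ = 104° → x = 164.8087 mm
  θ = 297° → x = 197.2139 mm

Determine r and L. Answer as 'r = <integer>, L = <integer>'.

constraint per measurement: (x − r cos θ)² + (r sin θ − e)² = L²
subtracting the θ₁ and θ₂ equations cancels the r² and L² terms:
r = (x₁² − x₂²) / (2[(x₁cos θ₁ + e sin θ₁) − (x₂cos θ₂ + e sin θ₂)]) = 60.0000 → r = 60
L² = (x₁ − r cos θ₁)² + (r sin θ₁ − e)² = 33856.0024 → L = 184.0000 → L = 184
check at θ₃=297°: x = 197.2139 (printed 197.2139) ✓

r = 60, L = 184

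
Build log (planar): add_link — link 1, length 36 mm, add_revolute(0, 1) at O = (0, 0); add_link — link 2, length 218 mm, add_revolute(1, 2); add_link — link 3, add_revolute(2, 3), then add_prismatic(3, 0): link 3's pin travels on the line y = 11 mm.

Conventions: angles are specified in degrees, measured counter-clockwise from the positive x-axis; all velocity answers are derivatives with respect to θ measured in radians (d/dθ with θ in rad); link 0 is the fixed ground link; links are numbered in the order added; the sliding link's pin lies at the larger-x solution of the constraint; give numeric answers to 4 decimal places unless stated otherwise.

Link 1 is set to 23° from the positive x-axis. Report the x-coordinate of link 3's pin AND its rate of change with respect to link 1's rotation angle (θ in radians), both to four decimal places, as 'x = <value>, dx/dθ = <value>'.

geometry: r = 36 mm, L = 218 mm, e = 11 mm
crank pin P = (r cos θ, r sin θ) = (33.138175, 14.066321)
h = r sin θ − e = 14.066321 − 11 = 3.066321
x = r cos θ + √(L² − h²) = 33.138175 + 217.978434 = 251.116609
dx/dθ = −r sin θ − h·r cos θ/√(L² − h²) (θ in radians; h = 3.066321) = -14.532478

x = 251.1166, dx/dθ = -14.5325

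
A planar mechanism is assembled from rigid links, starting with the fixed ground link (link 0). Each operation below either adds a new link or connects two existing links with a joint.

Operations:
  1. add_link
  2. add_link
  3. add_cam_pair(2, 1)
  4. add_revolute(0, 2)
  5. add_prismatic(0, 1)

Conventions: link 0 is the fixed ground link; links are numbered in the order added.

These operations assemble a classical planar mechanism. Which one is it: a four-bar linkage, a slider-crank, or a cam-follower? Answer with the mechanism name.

links: 3 (incl. ground); joints: 1 revolute, 1 prismatic, 1 higher (cam) pair, forming one closed loop
3 links, revolute + prismatic + higher pair in one loop → cam-follower

cam-follower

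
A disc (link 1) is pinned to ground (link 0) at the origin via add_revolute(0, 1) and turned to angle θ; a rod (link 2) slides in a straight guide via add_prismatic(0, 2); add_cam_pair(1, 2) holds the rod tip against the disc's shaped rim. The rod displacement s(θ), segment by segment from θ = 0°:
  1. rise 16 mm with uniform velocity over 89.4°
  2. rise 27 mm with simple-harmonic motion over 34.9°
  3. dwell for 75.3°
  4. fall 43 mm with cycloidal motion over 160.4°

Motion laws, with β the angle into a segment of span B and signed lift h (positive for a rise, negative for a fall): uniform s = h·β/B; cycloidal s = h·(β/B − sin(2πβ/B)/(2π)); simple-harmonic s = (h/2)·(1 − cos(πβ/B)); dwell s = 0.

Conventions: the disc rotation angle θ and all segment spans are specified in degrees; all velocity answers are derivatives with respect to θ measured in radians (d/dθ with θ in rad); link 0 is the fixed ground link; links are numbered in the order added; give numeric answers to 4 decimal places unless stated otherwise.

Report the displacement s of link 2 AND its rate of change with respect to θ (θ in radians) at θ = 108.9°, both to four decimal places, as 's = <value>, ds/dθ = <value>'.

segment 1 (0° to 89.4°, uniform, h = 16) is passed completely: s = 0.0000 + (16) = 16.0000
θ = 108.9° falls in segment 2 (89.4° to 124.3°, simple-harmonic, h = 27): β = 108.9 − 89.4 = 19.5°, B = 34.9°; Δs = 27/2·(1 − cos(π·0.5587)) = 15.9771; s = 16.0000 + 15.9771 = 31.9771
velocity in seg [89.4°–124.3°] (simple-harmonic), θ in radians: β = 19.5° = 0.3403 rad, B = 34.9° = 0.6091 rad; ds/dθ = (πh/(2B)) sin(πβ/B) = (π·27/(2·0.6091)) sin(π·0.5587) = 68.445351 mm/rad

s = 31.9771, ds/dθ = 68.4454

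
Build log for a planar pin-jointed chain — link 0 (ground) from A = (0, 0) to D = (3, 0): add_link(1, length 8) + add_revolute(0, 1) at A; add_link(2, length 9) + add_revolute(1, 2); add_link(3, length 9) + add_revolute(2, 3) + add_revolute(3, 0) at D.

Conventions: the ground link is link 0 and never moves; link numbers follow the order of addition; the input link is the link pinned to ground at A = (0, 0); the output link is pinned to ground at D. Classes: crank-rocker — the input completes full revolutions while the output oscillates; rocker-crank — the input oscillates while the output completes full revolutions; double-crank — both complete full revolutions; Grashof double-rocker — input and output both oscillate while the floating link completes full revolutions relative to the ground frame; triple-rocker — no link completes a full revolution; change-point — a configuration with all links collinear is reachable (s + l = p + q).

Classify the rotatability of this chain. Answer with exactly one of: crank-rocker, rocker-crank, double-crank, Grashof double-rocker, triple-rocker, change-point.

lengths: ground=3, input=8, coupler=9, output=9
sorted: s=3 (shortest), l=9 (longest), p+q=17
s + l = 12 vs p + q = 17
s + l < p + q (Grashof) with shortest = ground link → double-crank

double-crank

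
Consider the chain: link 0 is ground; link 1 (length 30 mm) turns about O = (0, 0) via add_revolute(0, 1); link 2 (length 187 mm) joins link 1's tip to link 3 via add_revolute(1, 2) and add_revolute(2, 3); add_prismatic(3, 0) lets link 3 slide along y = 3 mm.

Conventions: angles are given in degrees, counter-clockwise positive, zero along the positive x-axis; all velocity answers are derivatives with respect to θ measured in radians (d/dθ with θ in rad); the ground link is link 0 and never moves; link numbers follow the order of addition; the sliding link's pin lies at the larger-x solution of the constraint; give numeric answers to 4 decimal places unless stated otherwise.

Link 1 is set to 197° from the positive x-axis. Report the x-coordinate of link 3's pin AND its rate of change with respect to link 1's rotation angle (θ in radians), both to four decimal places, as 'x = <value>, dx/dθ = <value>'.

geometry: r = 30 mm, L = 187 mm, e = 3 mm
crank pin P = (r cos θ, r sin θ) = (-28.689143, -8.771151)
h = r sin θ − e = -8.771151 − 3 = -11.771151
x = r cos θ + √(L² − h²) = -28.689143 + 186.629151 = 157.940008
dx/dθ = −r sin θ − h·r cos θ/√(L² − h²) (θ in radians; h = -11.771151) = 6.961658

x = 157.9400, dx/dθ = 6.9617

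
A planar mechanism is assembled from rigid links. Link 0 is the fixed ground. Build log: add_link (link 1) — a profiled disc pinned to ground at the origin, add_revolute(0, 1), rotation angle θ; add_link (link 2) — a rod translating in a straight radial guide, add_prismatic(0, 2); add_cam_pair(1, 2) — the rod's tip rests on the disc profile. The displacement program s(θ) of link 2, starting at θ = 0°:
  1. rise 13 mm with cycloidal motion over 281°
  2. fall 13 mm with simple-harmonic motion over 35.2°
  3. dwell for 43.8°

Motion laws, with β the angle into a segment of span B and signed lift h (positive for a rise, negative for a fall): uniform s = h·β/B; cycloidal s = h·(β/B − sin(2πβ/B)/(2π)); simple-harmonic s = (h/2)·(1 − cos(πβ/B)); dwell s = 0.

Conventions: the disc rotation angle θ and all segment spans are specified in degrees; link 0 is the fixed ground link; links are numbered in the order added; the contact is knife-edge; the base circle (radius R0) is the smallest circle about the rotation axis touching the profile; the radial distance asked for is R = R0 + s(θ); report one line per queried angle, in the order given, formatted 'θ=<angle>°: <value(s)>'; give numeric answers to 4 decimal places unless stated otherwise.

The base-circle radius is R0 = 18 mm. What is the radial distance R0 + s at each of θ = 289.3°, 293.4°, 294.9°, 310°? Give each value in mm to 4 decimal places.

seg 1 [0°–281°] cycloidal, h=13: full span → s += 13 → s = 13.0000
seg 2 [281°–316.2°] simple-harmonic, h=-13: θ=289.3° here. β=8.3, B=35.2. -13/2·(1 − cos(π·0.2358)) = -1.7033 → s = 11.2967
seg 2 [281°–316.2°] simple-harmonic, h=-13: θ=293.4° here. β=12.4, B=35.2. -13/2·(1 − cos(π·0.3523)) = -3.5905 → s = 9.4095
seg 2 [281°–316.2°] simple-harmonic, h=-13: θ=294.9° here. β=13.9, B=35.2. -13/2·(1 − cos(π·0.3949)) = -4.3923 → s = 8.6077
seg 2 [281°–316.2°] simple-harmonic, h=-13: θ=310° here. β=29, B=35.2. -13/2·(1 − cos(π·0.8239)) = -12.0300 → s = 0.9700
θ=289.3°: R = R0 + s = 18 + 11.2967 = 29.2967
θ=293.4°: R = R0 + s = 18 + 9.4095 = 27.4095
θ=294.9°: R = R0 + s = 18 + 8.6077 = 26.6077
θ=310°: R = R0 + s = 18 + 0.9700 = 18.9700

θ=289.3°: 29.2967
θ=293.4°: 27.4095
θ=294.9°: 26.6077
θ=310°: 18.9700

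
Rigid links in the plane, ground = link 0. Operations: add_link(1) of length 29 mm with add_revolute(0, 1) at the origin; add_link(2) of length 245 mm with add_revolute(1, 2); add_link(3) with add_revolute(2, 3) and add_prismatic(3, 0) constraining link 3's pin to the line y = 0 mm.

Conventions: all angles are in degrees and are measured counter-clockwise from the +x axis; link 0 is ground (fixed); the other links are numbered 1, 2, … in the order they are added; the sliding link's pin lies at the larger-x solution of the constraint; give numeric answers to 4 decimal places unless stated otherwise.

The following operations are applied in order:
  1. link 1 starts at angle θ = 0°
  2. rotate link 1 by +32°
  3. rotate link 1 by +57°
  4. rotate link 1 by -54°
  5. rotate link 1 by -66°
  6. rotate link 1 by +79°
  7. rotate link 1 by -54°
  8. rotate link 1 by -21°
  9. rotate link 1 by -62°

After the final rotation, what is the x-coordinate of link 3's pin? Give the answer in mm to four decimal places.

geometry: r = 29 mm, L = 245 mm, e = 0 mm; θ starts at 0°
rotate link 1 by +32°: θ ← 0° +32° = 32°
rotate link 1 by +57°: θ ← 32° +57° = 89°
rotate link 1 by -54°: θ ← 89° -54° = 35°
rotate link 1 by -66°: θ ← 35° -66° = -31°
rotate link 1 by +79°: θ ← -31° +79° = 48°
rotate link 1 by -54°: θ ← 48° -54° = -6°
rotate link 1 by -21°: θ ← -6° -21° = -27°
rotate link 1 by -62°: θ ← -27° -62° = -89°
crank pin P = (r cos θ, r sin θ) = (0.506120, -28.995583)
h = r sin θ − e = -28.995583 − 0 = -28.995583
x = r cos θ + √(L² − h²) = 0.506120 + 243.278146 = 243.784265

243.7843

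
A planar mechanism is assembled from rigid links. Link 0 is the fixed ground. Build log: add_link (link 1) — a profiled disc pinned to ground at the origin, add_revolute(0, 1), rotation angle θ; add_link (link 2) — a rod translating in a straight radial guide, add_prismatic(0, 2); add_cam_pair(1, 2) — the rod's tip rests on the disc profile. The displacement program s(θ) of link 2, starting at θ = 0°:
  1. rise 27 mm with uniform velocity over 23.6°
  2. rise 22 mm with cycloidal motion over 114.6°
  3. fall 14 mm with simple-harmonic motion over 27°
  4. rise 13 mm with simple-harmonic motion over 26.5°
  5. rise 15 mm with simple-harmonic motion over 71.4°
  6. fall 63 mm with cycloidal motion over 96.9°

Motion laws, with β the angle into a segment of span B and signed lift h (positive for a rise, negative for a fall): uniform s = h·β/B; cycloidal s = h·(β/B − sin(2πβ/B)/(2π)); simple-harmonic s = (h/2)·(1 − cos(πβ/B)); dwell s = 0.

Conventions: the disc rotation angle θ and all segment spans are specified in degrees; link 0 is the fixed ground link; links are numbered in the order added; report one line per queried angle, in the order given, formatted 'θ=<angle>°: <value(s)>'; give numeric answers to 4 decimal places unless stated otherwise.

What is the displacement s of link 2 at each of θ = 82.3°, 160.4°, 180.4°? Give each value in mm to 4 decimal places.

seg 1 [0°–23.6°] uniform, h=27: full span → s += 27 → s = 27.0000
seg 2 [23.6°–138.2°] cycloidal, h=22: θ=82.3° here. β=58.7, B=114.6. 22·(0.5122 − sin(2π·0.5122)/(2π)) = 11.5373 → s = 38.5373
seg 2 [23.6°–138.2°] cycloidal, h=22: full span → s += 22 → s = 49.0000
seg 3 [138.2°–165.2°] simple-harmonic, h=-14: θ=160.4° here. β=22.2, B=27. -14/2·(1 − cos(π·0.8222)) = -12.9363 → s = 36.0637
seg 3 [138.2°–165.2°] simple-harmonic, h=-14: full span → s += -14 → s = 35.0000
seg 4 [165.2°–191.7°] simple-harmonic, h=13: θ=180.4° here. β=15.2, B=26.5. 13/2·(1 − cos(π·0.5736)) = 7.9893 → s = 42.9893

θ=82.3°: 38.5373
θ=160.4°: 36.0637
θ=180.4°: 42.9893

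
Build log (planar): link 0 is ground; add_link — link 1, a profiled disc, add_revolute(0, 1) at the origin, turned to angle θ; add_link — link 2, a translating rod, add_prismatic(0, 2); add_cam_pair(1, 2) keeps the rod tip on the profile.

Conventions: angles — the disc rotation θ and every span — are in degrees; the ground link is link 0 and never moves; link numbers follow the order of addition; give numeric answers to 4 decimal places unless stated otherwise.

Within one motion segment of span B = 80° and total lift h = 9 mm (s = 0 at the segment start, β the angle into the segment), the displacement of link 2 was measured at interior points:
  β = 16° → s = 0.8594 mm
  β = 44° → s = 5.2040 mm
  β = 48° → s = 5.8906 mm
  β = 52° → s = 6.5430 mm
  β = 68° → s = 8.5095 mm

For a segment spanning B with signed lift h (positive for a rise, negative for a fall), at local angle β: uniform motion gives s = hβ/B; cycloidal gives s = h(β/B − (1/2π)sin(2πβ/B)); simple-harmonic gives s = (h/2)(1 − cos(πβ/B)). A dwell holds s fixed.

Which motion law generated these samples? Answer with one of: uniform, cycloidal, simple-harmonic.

candidates at β/B = r: uniform s = h·r (linear in β); cycloidal s = h·(r − sin(2πr)/(2π)); simple-harmonic s = (h/2)(1 − cos(πr))
β=16°: printed 0.8594 | uniform 1.8000, cycloidal 0.4377, simple-harmonic 0.8594
β=44°: printed 5.2040 | uniform 4.9500, cycloidal 5.3926, simple-harmonic 5.2040
β=48°: printed 5.8906 | uniform 5.4000, cycloidal 6.2419, simple-harmonic 5.8906
β=52°: printed 6.5430 | uniform 5.8500, cycloidal 7.0088, simple-harmonic 6.5430
β=68°: printed 8.5095 | uniform 7.6500, cycloidal 8.8088, simple-harmonic 8.5095
only one law matches every sample → simple-harmonic

simple-harmonic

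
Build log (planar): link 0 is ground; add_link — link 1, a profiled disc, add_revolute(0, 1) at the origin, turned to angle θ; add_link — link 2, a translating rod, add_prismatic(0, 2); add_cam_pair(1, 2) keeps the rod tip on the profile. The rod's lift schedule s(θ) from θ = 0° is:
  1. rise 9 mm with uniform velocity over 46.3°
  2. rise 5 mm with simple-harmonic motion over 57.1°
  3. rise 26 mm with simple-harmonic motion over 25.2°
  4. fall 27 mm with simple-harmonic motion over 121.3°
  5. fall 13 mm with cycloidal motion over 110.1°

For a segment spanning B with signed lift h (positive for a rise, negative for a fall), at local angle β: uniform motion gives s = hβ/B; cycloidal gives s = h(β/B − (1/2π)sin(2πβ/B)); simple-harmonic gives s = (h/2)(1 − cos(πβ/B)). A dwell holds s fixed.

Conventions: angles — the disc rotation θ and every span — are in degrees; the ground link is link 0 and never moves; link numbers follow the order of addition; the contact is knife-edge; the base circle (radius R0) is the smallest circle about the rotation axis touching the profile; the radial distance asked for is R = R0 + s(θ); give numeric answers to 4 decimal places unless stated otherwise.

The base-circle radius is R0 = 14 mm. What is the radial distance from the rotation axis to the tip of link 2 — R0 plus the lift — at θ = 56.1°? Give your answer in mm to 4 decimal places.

seg 1 [0°–46.3°] uniform, h=9: full span → s += 9 → s = 9.0000
seg 2 [46.3°–103.4°] simple-harmonic, h=5: θ=56.1° here. β=9.8, B=57.1. 5/2·(1 − cos(π·0.1716)) = 0.3547 → s = 9.3547
R = R0 + s = 14 + 9.3547 = 23.3547

23.3547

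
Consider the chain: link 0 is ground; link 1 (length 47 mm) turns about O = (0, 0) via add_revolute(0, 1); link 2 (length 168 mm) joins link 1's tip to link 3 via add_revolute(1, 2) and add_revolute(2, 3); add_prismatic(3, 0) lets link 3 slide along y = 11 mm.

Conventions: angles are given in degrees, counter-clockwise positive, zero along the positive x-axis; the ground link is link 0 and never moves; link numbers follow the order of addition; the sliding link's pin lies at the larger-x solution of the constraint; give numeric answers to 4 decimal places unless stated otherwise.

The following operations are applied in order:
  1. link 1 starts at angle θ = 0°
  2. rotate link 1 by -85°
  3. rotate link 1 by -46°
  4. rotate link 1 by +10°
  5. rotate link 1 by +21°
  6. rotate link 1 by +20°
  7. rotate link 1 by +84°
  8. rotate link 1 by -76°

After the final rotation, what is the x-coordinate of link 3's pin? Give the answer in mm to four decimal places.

geometry: r = 47 mm, L = 168 mm, e = 11 mm; θ starts at 0°
rotate link 1 by -85°: θ ← 0° -85° = -85°
rotate link 1 by -46°: θ ← -85° -46° = -131°
rotate link 1 by +10°: θ ← -131° +10° = -121°
rotate link 1 by +21°: θ ← -121° +21° = -100°
rotate link 1 by +20°: θ ← -100° +20° = -80°
rotate link 1 by +84°: θ ← -80° +84° = 4°
rotate link 1 by -76°: θ ← 4° -76° = -72°
crank pin P = (r cos θ, r sin θ) = (14.523799, -44.699656)
h = r sin θ − e = -44.699656 − 11 = -55.699656
x = r cos θ + √(L² − h²) = 14.523799 + 158.497786 = 173.021585

173.0216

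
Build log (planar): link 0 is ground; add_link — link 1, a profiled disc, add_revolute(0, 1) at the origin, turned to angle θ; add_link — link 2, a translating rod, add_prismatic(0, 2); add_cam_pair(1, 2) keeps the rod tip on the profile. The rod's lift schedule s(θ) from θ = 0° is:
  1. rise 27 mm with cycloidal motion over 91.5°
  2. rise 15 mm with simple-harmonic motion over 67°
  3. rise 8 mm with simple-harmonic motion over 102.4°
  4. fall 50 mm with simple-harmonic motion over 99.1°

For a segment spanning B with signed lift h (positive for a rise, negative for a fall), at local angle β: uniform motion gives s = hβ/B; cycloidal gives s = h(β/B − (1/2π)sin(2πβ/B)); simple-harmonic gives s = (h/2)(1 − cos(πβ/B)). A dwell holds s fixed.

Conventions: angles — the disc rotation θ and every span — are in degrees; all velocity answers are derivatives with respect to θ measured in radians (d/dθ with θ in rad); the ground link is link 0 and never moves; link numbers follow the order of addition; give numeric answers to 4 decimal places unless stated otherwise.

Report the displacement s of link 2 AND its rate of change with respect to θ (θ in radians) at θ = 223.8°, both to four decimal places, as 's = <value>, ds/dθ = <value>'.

seg 1 [0°–91.5°] cycloidal, h=27: full span → s += 27 → s = 27.0000
seg 2 [91.5°–158.5°] simple-harmonic, h=15: full span → s += 15 → s = 42.0000
seg 3 [158.5°–260.9°] simple-harmonic, h=8: θ=223.8° here. β=65.3, B=102.4. 8/2·(1 − cos(π·0.6377)) = 5.6769 → s = 47.6769
velocity in seg [158.5°–260.9°] (simple-harmonic), θ in radians: β = 65.3° = 1.1397 rad, B = 102.4° = 1.7872 rad; ds/dθ = (πh/(2B)) sin(πβ/B) = (π·8/(2·1.7872)) sin(π·0.6377) = 6.383574 mm/rad

s = 47.6769, ds/dθ = 6.3836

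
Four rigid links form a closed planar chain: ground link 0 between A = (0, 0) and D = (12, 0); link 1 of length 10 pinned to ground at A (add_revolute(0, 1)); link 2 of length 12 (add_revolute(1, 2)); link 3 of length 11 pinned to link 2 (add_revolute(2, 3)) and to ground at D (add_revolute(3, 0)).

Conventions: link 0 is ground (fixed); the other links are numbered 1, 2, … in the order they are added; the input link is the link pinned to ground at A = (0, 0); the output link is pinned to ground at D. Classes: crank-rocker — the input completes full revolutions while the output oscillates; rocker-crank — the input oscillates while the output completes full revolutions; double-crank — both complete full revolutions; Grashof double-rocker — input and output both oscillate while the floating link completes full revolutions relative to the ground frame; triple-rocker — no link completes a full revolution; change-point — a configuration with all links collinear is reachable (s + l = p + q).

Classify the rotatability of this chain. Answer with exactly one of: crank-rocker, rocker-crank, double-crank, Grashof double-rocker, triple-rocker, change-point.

lengths: ground=12, input=10, coupler=12, output=11
sorted: s=10 (shortest), l=12 (longest), p+q=23
s + l = 22 vs p + q = 23
s + l < p + q (Grashof) with shortest = input link → crank-rocker

crank-rocker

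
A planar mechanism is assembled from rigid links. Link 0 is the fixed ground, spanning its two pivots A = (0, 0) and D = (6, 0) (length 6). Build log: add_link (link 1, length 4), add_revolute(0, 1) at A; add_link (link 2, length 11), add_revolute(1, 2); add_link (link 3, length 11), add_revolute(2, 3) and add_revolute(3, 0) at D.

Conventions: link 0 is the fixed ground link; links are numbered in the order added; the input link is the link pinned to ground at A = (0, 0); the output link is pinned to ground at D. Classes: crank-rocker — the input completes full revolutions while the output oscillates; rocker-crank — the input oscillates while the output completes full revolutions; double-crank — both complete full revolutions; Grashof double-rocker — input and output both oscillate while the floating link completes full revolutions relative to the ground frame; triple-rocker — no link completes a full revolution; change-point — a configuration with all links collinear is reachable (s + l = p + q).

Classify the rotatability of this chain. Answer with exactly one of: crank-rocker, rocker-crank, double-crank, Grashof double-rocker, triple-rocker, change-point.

lengths: ground=6, input=4, coupler=11, output=11
sorted: s=4 (shortest), l=11 (longest), p+q=17
s + l = 15 vs p + q = 17
s + l < p + q (Grashof) with shortest = input link → crank-rocker

crank-rocker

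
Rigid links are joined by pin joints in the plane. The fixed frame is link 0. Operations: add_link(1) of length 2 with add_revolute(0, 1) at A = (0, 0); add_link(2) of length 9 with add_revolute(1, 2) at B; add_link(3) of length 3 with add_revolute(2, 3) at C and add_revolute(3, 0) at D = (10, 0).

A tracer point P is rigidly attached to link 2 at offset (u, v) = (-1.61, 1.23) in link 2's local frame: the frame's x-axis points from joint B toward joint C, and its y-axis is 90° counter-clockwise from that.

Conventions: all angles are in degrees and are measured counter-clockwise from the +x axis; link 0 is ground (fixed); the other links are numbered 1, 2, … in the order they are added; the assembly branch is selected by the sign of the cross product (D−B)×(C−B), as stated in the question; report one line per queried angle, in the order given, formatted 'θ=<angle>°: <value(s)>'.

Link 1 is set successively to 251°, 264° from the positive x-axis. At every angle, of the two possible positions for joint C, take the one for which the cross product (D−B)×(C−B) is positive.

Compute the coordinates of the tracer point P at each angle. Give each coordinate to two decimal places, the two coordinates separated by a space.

A=(0,0), D=(10.00,0)
θ=251°: B = A + 2.00·(cos251°, sin251°) = (-0.6511, -1.8910)
θ=251°: |BD| = 10.8177
θ=251°: circle(B,9.00) ∩ circle(D,3.00): a=8.7367, h=2.1609
θ=251°:   candidates: C₊=(7.5733,1.7639) cross=23.376; C₋=(8.3288,-2.4914) cross=-23.376
θ=251°:   branch + wants cross > 0 → take C=(7.5733,1.7639) (cross=23.376)
θ=251°: ex = (C−B)/|BC| = (0.9138,0.4061); ey = (-0.4061,0.9138)
θ=251°: P = B + -1.61·ex + 1.23·ey = (-2.6219,-1.4208)
θ=264°: B = A + 2.00·(cos264°, sin264°) = (-0.2091, -1.9890)
θ=264°: |BD| = 10.4010
θ=264°: circle(B,9.00) ∩ circle(D,3.00): a=8.6617, h=2.4443
θ=264°:   candidates: C₊=(7.8253,2.0666) cross=25.424; C₋=(8.7602,-2.7318) cross=-25.424
θ=264°:   branch + wants cross > 0 → take C=(7.8253,2.0666) (cross=25.424)
θ=264°: ex = (C−B)/|BC| = (0.8927,0.4506); ey = (-0.4506,0.8927)
θ=264°: P = B + -1.61·ex + 1.23·ey = (-2.2006,-1.6165)

θ=251°: -2.62 -1.42
θ=264°: -2.20 -1.62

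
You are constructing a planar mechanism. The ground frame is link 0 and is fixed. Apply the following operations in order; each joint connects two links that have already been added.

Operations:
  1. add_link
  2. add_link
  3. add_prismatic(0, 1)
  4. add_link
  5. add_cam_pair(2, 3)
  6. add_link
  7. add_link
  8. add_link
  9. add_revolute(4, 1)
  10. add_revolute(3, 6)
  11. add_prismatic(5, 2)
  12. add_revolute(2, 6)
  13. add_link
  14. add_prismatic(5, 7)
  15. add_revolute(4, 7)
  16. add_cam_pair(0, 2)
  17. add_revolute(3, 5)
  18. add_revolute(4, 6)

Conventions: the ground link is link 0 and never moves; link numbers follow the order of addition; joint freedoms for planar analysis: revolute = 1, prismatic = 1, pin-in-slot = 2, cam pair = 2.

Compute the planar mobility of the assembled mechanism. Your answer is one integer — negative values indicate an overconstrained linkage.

link 0 = ground. State L|J1|J2 = 1|0|0
+link1  2|0|0
+link2  3|0|0
P(0,1) f=1→J1  3|1|0
+link3  4|1|0
C(2,3) f=2→J2  4|1|1
+link4  5|1|1
+link5  6|1|1
+link6  7|1|1
R(4,1) f=1→J1  7|2|1
R(3,6) f=1→J1  7|3|1
P(5,2) f=1→J1  7|4|1
R(2,6) f=1→J1  7|5|1
+link7  8|5|1
P(5,7) f=1→J1  8|6|1
R(4,7) f=1→J1  8|7|1
C(0,2) f=2→J2  8|7|2
R(3,5) f=1→J1  8|8|2
R(4,6) f=1→J1  8|9|2
M = 3(8−1)−2·9−2 = 21−18−2 = 1

M = 1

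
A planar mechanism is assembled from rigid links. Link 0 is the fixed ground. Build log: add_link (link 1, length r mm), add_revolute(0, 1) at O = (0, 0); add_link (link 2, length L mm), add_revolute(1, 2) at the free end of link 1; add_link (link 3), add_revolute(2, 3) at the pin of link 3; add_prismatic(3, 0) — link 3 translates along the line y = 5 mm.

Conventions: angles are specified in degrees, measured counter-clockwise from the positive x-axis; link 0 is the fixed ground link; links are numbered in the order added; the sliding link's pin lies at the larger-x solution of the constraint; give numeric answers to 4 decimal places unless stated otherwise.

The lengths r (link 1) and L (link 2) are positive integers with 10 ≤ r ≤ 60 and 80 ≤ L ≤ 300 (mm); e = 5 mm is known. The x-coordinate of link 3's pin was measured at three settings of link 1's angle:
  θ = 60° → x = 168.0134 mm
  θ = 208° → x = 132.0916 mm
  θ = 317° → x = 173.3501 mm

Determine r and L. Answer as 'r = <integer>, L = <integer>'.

constraint per measurement: (x − r cos θ)² + (r sin θ − e)² = L²
subtracting the θ₁ and θ₂ equations cancels the r² and L² terms:
r = (x₁² − x₂²) / (2[(x₁cos θ₁ + e sin θ₁) − (x₂cos θ₂ + e sin θ₂)]) = 25.9999 → r = 26
L² = (x₁ − r cos θ₁)² + (r sin θ₁ − e)² = 24335.9876 → L = 156.0000 → L = 156
check at θ₃=317°: x = 173.3501 (printed 173.3501) ✓

r = 26, L = 156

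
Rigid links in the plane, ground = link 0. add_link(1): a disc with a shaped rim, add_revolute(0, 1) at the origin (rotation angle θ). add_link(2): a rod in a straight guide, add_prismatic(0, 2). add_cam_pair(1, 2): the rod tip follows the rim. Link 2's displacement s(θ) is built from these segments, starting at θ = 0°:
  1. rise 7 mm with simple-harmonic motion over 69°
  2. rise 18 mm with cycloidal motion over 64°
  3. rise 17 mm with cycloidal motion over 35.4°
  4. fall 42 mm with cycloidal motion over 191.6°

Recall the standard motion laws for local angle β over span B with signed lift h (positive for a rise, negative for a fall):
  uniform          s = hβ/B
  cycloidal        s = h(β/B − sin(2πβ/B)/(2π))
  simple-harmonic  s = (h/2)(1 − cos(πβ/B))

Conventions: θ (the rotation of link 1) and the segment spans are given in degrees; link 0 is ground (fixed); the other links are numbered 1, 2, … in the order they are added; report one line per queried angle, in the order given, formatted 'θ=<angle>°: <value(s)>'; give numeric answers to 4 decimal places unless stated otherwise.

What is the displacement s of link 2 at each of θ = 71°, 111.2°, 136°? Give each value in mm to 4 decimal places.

segment 1 (0° to 69°, simple-harmonic, h = 7) is passed completely: s = 0.0000 + (7) = 7.0000
θ = 71° falls in segment 2 (69° to 133°, cycloidal, h = 18): β = 71 − 69 = 2°, B = 64°; Δs = 18·(0.0312 − sin(2π·0.0312)/(2π)) = 0.0036; s = 7.0000 + 0.0036 = 7.0036
θ = 111.2° falls in segment 2 (69° to 133°, cycloidal, h = 18): β = 111.2 − 69 = 42.2°, B = 64°; Δs = 18·(0.6594 − sin(2π·0.6594)/(2π)) = 14.2815; s = 7.0000 + 14.2815 = 21.2815
segment 2 (69° to 133°, cycloidal, h = 18) is passed completely: s = 7.0000 + (18) = 25.0000
θ = 136° falls in segment 3 (133° to 168.4°, cycloidal, h = 17): β = 136 − 133 = 3°, B = 35.4°; Δs = 17·(0.0847 − sin(2π·0.0847)/(2π)) = 0.0671; s = 25.0000 + 0.0671 = 25.0671

θ=71°: 7.0036
θ=111.2°: 21.2815
θ=136°: 25.0671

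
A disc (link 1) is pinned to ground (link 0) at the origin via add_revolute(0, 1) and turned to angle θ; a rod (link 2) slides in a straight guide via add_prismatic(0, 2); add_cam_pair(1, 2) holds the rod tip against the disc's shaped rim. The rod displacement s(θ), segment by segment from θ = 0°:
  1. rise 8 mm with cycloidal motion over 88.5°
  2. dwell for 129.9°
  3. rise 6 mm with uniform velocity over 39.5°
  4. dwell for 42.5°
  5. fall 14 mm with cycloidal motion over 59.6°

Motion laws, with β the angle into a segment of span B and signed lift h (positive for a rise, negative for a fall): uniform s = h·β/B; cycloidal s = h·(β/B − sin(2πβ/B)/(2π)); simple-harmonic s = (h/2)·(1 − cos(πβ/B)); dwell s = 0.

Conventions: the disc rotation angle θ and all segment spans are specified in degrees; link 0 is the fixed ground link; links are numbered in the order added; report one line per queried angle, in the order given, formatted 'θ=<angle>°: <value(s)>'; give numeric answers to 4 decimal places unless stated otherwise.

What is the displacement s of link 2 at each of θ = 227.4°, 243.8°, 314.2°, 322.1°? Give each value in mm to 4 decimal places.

segment 1 (0° to 88.5°, cycloidal, h = 8) is passed completely: s = 0.0000 + (8) = 8.0000
segment 2 (88.5° to 218.4°, dwell): s unchanged at 8.0000
θ = 227.4° falls in segment 3 (218.4° to 257.9°, uniform, h = 6): β = 227.4 − 218.4 = 9°, B = 39.5°; Δs = 6·9/39.5 = 1.3671; s = 8.0000 + 1.3671 = 9.3671
θ = 243.8° falls in segment 3 (218.4° to 257.9°, uniform, h = 6): β = 243.8 − 218.4 = 25.4°, B = 39.5°; Δs = 6·25.4/39.5 = 3.8582; s = 8.0000 + 3.8582 = 11.8582
segment 3 (218.4° to 257.9°, uniform, h = 6) is passed completely: s = 8.0000 + (6) = 14.0000
segment 4 (257.9° to 300.4°, dwell): s unchanged at 14.0000
θ = 314.2° falls in segment 5 (300.4° to 360°, cycloidal, h = -14): β = 314.2 − 300.4 = 13.8°, B = 59.6°; Δs = -14·(0.2315 − sin(2π·0.2315)/(2π)) = -1.0284; s = 14.0000 − 1.0284 = 12.9716
θ = 322.1° falls in segment 5 (300.4° to 360°, cycloidal, h = -14): β = 322.1 − 300.4 = 21.7°, B = 59.6°; Δs = -14·(0.3641 − sin(2π·0.3641)/(2π)) = -3.4176; s = 14.0000 − 3.4176 = 10.5824

θ=227.4°: 9.3671
θ=243.8°: 11.8582
θ=314.2°: 12.9716
θ=322.1°: 10.5824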